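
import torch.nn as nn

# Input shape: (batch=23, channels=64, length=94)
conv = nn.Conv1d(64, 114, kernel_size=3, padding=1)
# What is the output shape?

Input shape: (23, 64, 94)
Output shape: (23, 114, 94)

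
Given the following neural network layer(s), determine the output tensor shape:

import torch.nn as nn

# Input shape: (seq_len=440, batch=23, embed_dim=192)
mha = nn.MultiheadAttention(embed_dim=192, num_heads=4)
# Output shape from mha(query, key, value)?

Input shape: (440, 23, 192)
Output shape: (440, 23, 192)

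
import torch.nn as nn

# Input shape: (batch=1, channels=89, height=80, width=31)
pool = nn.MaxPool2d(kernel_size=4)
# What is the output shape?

Input shape: (1, 89, 80, 31)
Output shape: (1, 89, 20, 7)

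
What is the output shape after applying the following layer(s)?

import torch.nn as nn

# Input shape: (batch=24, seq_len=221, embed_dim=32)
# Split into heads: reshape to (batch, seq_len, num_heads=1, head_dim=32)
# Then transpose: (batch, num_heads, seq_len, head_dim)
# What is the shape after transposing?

Input shape: (24, 221, 32)
  -> after reshape: (24, 221, 1, 32)
Output shape: (24, 1, 221, 32)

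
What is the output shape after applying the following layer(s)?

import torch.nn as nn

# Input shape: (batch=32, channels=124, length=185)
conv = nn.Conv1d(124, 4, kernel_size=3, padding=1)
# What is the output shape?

Input shape: (32, 124, 185)
Output shape: (32, 4, 185)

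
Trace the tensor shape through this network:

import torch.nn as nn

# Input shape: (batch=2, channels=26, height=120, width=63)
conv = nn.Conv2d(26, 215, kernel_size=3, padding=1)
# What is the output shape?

Input shape: (2, 26, 120, 63)
Output shape: (2, 215, 120, 63)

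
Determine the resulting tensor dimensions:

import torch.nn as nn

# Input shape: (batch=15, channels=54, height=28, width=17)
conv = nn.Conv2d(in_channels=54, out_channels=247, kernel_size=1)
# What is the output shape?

Input shape: (15, 54, 28, 17)
Output shape: (15, 247, 28, 17)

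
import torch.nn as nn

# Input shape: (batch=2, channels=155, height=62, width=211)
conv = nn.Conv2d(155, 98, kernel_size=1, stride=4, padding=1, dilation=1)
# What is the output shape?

Input shape: (2, 155, 62, 211)
Output shape: (2, 98, 16, 54)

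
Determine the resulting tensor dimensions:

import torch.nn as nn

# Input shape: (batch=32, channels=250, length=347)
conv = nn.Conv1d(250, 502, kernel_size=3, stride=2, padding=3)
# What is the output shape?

Input shape: (32, 250, 347)
Output shape: (32, 502, 176)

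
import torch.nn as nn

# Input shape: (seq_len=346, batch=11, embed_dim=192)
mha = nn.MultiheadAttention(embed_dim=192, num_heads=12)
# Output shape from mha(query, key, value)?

Input shape: (346, 11, 192)
Output shape: (346, 11, 192)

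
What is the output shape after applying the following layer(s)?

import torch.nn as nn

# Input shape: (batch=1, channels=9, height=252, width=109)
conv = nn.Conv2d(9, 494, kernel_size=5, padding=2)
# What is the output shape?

Input shape: (1, 9, 252, 109)
Output shape: (1, 494, 252, 109)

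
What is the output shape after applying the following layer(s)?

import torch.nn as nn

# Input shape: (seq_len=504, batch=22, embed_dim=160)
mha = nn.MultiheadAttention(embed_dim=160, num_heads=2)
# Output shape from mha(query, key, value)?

Input shape: (504, 22, 160)
Output shape: (504, 22, 160)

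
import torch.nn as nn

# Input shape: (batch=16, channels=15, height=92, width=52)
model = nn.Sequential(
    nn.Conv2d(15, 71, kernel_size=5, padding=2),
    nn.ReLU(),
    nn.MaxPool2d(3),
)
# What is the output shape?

Input shape: (16, 15, 92, 52)
  -> after Conv2d: (16, 71, 92, 52)
  -> after ReLU: (16, 71, 92, 52)
Output shape: (16, 71, 30, 17)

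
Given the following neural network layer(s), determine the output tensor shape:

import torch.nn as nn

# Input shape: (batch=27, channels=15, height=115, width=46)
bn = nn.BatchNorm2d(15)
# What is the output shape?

Input shape: (27, 15, 115, 46)
Output shape: (27, 15, 115, 46)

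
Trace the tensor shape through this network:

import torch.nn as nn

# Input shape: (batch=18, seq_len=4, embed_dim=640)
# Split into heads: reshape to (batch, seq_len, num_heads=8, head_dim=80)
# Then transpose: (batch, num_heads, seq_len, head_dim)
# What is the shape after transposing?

Input shape: (18, 4, 640)
  -> after reshape: (18, 4, 8, 80)
Output shape: (18, 8, 4, 80)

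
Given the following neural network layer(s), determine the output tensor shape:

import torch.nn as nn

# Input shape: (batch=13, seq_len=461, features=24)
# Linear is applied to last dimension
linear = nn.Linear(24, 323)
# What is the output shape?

Input shape: (13, 461, 24)
Output shape: (13, 461, 323)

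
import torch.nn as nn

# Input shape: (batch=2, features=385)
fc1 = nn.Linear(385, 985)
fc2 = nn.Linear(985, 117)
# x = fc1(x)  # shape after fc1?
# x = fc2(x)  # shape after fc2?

Input shape: (2, 385)
  -> after fc1: (2, 985)
Output shape: (2, 117)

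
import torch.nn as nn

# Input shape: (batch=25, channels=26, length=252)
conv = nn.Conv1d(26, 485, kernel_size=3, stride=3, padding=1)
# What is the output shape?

Input shape: (25, 26, 252)
Output shape: (25, 485, 84)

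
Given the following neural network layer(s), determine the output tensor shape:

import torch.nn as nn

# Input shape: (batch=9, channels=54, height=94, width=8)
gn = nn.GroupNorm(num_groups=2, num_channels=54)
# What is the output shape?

Input shape: (9, 54, 94, 8)
Output shape: (9, 54, 94, 8)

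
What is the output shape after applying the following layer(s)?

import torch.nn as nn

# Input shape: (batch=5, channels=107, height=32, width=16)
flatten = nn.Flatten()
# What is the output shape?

Input shape: (5, 107, 32, 16)
Output shape: (5, 54784)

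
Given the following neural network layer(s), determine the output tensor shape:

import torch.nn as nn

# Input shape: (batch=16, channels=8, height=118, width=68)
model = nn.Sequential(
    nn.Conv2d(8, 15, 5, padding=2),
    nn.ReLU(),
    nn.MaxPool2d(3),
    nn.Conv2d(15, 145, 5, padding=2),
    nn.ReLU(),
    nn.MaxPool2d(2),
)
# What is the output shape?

Input shape: (16, 8, 118, 68)
  -> after first Conv2d: (16, 15, 118, 68)
  -> after first MaxPool2d: (16, 15, 39, 22)
  -> after second Conv2d: (16, 145, 39, 22)
Output shape: (16, 145, 19, 11)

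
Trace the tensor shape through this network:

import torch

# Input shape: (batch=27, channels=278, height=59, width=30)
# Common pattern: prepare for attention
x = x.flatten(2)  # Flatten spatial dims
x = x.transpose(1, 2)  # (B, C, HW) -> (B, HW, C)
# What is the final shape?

Input shape: (27, 278, 59, 30)
  -> after flatten(2): (27, 278, 1770)
Output shape: (27, 1770, 278)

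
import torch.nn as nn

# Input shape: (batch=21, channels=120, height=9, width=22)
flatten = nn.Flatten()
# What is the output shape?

Input shape: (21, 120, 9, 22)
Output shape: (21, 23760)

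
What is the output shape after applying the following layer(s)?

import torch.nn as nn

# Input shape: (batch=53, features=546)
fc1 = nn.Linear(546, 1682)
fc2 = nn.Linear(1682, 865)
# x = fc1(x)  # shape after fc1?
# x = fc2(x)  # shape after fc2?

Input shape: (53, 546)
  -> after fc1: (53, 1682)
Output shape: (53, 865)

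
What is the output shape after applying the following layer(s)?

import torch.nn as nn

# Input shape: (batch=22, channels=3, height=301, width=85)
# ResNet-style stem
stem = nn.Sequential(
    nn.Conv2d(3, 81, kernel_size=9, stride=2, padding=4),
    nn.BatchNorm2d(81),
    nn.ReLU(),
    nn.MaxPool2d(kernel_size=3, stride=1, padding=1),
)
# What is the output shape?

Input shape: (22, 3, 301, 85)
  -> after Conv2d 9x9 stride=2: (22, 81, 151, 43)
Output shape: (22, 81, 151, 43)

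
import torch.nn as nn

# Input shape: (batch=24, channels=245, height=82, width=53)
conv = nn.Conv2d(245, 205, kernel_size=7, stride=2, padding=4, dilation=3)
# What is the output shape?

Input shape: (24, 245, 82, 53)
Output shape: (24, 205, 36, 22)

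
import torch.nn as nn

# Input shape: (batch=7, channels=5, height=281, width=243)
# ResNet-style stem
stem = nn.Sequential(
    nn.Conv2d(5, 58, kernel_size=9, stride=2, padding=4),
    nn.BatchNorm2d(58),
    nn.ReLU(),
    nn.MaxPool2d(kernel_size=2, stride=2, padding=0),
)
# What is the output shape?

Input shape: (7, 5, 281, 243)
  -> after Conv2d 9x9 stride=2: (7, 58, 141, 122)
Output shape: (7, 58, 70, 61)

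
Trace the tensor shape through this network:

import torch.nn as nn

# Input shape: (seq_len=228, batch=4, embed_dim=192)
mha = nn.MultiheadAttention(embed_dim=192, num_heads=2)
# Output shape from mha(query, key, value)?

Input shape: (228, 4, 192)
Output shape: (228, 4, 192)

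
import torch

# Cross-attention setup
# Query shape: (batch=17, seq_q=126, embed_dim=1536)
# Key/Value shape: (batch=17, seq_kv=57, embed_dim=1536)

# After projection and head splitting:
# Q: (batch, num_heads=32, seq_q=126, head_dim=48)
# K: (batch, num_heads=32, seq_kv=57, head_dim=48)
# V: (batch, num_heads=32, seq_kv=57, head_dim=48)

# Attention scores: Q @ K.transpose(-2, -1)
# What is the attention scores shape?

Input shape: (17, 126, 1536)
Output shape: (17, 32, 126, 57)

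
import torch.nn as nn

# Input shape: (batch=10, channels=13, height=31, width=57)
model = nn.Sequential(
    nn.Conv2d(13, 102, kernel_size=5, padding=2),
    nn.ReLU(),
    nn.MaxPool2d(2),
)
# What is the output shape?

Input shape: (10, 13, 31, 57)
  -> after Conv2d: (10, 102, 31, 57)
  -> after ReLU: (10, 102, 31, 57)
Output shape: (10, 102, 15, 28)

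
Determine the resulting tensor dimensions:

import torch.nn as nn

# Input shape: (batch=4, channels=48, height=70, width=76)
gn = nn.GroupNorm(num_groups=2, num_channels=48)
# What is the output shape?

Input shape: (4, 48, 70, 76)
Output shape: (4, 48, 70, 76)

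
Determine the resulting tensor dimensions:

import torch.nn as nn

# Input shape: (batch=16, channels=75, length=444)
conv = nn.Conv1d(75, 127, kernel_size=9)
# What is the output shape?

Input shape: (16, 75, 444)
Output shape: (16, 127, 436)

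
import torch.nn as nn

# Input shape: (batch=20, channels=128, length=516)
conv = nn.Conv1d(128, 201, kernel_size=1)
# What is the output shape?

Input shape: (20, 128, 516)
Output shape: (20, 201, 516)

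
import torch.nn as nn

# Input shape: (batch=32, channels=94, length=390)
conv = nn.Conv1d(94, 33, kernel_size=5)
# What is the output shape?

Input shape: (32, 94, 390)
Output shape: (32, 33, 386)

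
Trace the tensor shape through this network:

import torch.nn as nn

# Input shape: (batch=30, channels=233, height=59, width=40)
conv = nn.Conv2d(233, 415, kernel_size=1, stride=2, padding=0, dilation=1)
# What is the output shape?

Input shape: (30, 233, 59, 40)
Output shape: (30, 415, 30, 20)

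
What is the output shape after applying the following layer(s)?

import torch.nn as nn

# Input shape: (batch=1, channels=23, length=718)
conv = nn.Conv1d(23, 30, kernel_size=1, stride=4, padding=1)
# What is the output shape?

Input shape: (1, 23, 718)
Output shape: (1, 30, 180)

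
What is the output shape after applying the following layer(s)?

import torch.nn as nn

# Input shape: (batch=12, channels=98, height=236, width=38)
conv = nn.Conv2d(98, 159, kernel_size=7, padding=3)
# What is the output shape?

Input shape: (12, 98, 236, 38)
Output shape: (12, 159, 236, 38)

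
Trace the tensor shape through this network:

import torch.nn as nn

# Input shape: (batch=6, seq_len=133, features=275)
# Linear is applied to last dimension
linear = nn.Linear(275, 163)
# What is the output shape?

Input shape: (6, 133, 275)
Output shape: (6, 133, 163)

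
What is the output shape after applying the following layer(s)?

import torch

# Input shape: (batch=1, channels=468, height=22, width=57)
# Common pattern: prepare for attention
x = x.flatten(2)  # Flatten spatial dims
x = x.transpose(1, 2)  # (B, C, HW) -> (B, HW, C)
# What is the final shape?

Input shape: (1, 468, 22, 57)
  -> after flatten(2): (1, 468, 1254)
Output shape: (1, 1254, 468)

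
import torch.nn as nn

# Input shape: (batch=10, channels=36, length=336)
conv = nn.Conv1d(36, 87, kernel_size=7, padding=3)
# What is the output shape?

Input shape: (10, 36, 336)
Output shape: (10, 87, 336)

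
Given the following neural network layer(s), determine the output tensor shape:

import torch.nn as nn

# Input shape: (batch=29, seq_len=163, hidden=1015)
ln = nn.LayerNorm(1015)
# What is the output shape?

Input shape: (29, 163, 1015)
Output shape: (29, 163, 1015)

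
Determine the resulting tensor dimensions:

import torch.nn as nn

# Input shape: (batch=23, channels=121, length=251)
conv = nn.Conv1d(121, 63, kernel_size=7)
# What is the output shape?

Input shape: (23, 121, 251)
Output shape: (23, 63, 245)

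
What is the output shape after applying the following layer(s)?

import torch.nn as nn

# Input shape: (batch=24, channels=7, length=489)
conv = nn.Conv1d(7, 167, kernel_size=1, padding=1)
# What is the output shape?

Input shape: (24, 7, 489)
Output shape: (24, 167, 491)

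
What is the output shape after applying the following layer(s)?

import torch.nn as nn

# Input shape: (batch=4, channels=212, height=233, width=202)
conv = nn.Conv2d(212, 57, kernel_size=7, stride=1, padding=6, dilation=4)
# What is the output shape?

Input shape: (4, 212, 233, 202)
Output shape: (4, 57, 221, 190)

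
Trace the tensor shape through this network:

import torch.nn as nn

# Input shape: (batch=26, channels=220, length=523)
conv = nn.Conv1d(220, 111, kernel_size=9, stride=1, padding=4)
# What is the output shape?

Input shape: (26, 220, 523)
Output shape: (26, 111, 523)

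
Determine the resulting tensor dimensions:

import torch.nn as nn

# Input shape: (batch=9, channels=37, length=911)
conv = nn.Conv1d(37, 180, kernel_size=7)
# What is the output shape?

Input shape: (9, 37, 911)
Output shape: (9, 180, 905)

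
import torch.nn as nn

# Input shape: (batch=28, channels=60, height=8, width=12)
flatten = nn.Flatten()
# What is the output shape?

Input shape: (28, 60, 8, 12)
Output shape: (28, 5760)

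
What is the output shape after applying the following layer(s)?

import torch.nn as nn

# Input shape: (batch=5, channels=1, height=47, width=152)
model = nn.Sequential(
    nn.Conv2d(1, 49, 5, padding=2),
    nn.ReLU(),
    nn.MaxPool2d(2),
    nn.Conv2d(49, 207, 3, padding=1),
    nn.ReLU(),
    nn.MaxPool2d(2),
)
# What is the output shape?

Input shape: (5, 1, 47, 152)
  -> after first Conv2d: (5, 49, 47, 152)
  -> after first MaxPool2d: (5, 49, 23, 76)
  -> after second Conv2d: (5, 207, 23, 76)
Output shape: (5, 207, 11, 38)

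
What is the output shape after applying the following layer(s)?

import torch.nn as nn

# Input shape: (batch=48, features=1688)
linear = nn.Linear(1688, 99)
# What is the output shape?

Input shape: (48, 1688)
Output shape: (48, 99)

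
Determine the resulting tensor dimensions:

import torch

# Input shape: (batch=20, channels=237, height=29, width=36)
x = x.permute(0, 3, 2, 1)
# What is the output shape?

Input shape: (20, 237, 29, 36)
Output shape: (20, 36, 29, 237)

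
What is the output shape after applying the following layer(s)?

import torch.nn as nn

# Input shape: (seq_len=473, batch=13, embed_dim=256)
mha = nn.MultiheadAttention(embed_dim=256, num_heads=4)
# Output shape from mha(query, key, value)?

Input shape: (473, 13, 256)
Output shape: (473, 13, 256)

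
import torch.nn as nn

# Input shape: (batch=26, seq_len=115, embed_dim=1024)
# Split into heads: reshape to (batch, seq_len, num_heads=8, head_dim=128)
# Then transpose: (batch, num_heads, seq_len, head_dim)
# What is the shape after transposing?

Input shape: (26, 115, 1024)
  -> after reshape: (26, 115, 8, 128)
Output shape: (26, 8, 115, 128)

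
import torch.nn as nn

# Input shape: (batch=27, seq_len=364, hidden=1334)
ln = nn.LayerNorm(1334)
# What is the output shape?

Input shape: (27, 364, 1334)
Output shape: (27, 364, 1334)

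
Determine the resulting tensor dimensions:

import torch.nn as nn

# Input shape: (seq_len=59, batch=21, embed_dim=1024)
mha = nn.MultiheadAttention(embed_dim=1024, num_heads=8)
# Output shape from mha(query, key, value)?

Input shape: (59, 21, 1024)
Output shape: (59, 21, 1024)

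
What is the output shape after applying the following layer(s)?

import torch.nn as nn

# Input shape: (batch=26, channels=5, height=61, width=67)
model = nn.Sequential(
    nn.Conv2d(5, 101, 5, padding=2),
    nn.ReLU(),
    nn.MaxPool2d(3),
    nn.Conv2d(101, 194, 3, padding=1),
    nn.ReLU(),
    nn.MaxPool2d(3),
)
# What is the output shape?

Input shape: (26, 5, 61, 67)
  -> after first Conv2d: (26, 101, 61, 67)
  -> after first MaxPool2d: (26, 101, 20, 22)
  -> after second Conv2d: (26, 194, 20, 22)
Output shape: (26, 194, 6, 7)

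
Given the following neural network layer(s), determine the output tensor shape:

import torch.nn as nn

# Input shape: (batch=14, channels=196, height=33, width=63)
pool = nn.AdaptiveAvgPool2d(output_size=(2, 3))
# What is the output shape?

Input shape: (14, 196, 33, 63)
Output shape: (14, 196, 2, 3)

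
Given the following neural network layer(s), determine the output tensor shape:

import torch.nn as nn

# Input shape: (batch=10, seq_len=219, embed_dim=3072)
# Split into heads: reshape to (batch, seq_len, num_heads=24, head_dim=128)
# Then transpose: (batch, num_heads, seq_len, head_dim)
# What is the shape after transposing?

Input shape: (10, 219, 3072)
  -> after reshape: (10, 219, 24, 128)
Output shape: (10, 24, 219, 128)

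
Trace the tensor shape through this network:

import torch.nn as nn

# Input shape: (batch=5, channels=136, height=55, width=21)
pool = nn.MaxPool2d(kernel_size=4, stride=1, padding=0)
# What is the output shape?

Input shape: (5, 136, 55, 21)
Output shape: (5, 136, 52, 18)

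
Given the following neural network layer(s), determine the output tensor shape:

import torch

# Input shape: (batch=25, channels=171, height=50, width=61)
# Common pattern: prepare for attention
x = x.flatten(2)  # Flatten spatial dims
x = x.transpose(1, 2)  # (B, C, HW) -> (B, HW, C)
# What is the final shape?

Input shape: (25, 171, 50, 61)
  -> after flatten(2): (25, 171, 3050)
Output shape: (25, 3050, 171)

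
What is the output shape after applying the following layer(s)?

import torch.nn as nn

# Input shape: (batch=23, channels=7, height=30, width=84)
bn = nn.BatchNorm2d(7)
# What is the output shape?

Input shape: (23, 7, 30, 84)
Output shape: (23, 7, 30, 84)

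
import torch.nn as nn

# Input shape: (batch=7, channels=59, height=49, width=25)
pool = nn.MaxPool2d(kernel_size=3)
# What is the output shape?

Input shape: (7, 59, 49, 25)
Output shape: (7, 59, 16, 8)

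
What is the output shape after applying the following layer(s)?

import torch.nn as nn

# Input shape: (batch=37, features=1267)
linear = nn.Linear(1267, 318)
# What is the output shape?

Input shape: (37, 1267)
Output shape: (37, 318)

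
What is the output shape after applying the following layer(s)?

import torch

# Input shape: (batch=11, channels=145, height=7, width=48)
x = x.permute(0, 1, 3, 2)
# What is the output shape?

Input shape: (11, 145, 7, 48)
Output shape: (11, 145, 48, 7)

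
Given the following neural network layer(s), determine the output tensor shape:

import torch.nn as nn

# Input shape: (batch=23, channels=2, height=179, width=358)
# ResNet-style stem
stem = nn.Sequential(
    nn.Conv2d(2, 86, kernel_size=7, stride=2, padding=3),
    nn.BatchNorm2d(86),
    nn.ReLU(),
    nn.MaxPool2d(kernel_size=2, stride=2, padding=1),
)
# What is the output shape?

Input shape: (23, 2, 179, 358)
  -> after Conv2d 7x7 stride=2: (23, 86, 90, 179)
Output shape: (23, 86, 46, 90)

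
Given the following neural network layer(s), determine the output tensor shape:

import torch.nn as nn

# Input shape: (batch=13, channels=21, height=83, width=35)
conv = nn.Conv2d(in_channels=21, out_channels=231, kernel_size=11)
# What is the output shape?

Input shape: (13, 21, 83, 35)
Output shape: (13, 231, 73, 25)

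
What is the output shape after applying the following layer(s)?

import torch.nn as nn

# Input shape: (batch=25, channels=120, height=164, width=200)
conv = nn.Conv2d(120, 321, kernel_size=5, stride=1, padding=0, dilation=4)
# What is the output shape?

Input shape: (25, 120, 164, 200)
Output shape: (25, 321, 148, 184)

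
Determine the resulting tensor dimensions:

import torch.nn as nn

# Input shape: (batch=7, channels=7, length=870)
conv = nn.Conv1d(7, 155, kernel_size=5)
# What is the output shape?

Input shape: (7, 7, 870)
Output shape: (7, 155, 866)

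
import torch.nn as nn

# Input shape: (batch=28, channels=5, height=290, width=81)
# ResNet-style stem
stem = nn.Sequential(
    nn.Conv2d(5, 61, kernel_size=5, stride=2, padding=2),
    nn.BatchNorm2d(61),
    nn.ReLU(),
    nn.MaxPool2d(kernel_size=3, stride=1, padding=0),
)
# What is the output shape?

Input shape: (28, 5, 290, 81)
  -> after Conv2d 5x5 stride=2: (28, 61, 145, 41)
Output shape: (28, 61, 143, 39)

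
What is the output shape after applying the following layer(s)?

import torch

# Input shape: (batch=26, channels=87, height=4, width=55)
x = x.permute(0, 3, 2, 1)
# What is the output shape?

Input shape: (26, 87, 4, 55)
Output shape: (26, 55, 4, 87)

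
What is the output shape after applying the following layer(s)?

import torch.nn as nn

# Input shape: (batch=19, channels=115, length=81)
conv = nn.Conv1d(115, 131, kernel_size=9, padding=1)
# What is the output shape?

Input shape: (19, 115, 81)
Output shape: (19, 131, 75)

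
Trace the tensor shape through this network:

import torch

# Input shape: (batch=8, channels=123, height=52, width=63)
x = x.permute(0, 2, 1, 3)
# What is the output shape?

Input shape: (8, 123, 52, 63)
Output shape: (8, 52, 123, 63)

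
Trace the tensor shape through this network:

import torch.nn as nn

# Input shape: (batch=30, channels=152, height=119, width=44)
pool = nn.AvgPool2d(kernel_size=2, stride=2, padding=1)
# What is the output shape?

Input shape: (30, 152, 119, 44)
Output shape: (30, 152, 60, 23)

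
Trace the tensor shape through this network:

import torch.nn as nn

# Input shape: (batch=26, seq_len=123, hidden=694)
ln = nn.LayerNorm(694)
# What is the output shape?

Input shape: (26, 123, 694)
Output shape: (26, 123, 694)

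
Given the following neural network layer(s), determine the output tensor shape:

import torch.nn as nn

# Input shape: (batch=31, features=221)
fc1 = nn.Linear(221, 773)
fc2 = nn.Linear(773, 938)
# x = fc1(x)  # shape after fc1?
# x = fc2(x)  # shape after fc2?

Input shape: (31, 221)
  -> after fc1: (31, 773)
Output shape: (31, 938)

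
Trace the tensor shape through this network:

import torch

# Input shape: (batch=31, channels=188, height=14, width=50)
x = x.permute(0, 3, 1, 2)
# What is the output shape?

Input shape: (31, 188, 14, 50)
Output shape: (31, 50, 188, 14)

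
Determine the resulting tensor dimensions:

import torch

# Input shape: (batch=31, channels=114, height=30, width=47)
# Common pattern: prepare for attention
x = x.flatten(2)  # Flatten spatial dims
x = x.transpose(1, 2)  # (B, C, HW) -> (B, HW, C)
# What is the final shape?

Input shape: (31, 114, 30, 47)
  -> after flatten(2): (31, 114, 1410)
Output shape: (31, 1410, 114)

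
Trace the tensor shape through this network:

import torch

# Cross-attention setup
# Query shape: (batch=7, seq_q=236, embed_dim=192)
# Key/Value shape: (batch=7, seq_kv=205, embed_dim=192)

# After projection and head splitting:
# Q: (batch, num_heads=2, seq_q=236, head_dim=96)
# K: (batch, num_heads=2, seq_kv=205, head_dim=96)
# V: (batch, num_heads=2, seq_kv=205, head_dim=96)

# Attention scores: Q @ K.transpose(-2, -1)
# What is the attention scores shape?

Input shape: (7, 236, 192)
Output shape: (7, 2, 236, 205)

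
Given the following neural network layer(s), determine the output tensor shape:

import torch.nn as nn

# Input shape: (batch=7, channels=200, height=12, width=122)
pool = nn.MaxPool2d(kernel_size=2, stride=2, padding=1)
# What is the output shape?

Input shape: (7, 200, 12, 122)
Output shape: (7, 200, 7, 62)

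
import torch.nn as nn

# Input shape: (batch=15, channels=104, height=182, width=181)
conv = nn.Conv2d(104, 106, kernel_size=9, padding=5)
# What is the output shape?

Input shape: (15, 104, 182, 181)
Output shape: (15, 106, 184, 183)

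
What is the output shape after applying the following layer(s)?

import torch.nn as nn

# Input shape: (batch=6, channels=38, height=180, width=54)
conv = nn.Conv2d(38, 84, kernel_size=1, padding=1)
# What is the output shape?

Input shape: (6, 38, 180, 54)
Output shape: (6, 84, 182, 56)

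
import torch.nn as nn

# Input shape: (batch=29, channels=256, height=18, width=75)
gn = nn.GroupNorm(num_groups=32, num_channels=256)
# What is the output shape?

Input shape: (29, 256, 18, 75)
Output shape: (29, 256, 18, 75)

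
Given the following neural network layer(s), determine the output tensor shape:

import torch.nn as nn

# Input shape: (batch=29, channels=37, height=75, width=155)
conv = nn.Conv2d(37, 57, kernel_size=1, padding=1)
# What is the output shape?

Input shape: (29, 37, 75, 155)
Output shape: (29, 57, 77, 157)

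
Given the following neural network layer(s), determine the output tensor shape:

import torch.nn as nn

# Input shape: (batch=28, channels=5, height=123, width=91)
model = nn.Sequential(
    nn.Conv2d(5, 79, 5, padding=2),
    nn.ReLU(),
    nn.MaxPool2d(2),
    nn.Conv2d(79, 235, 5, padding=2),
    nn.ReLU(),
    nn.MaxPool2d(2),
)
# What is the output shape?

Input shape: (28, 5, 123, 91)
  -> after first Conv2d: (28, 79, 123, 91)
  -> after first MaxPool2d: (28, 79, 61, 45)
  -> after second Conv2d: (28, 235, 61, 45)
Output shape: (28, 235, 30, 22)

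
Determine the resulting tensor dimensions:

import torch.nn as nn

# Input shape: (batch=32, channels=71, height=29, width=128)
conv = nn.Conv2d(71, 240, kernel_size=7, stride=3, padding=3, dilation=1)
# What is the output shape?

Input shape: (32, 71, 29, 128)
Output shape: (32, 240, 10, 43)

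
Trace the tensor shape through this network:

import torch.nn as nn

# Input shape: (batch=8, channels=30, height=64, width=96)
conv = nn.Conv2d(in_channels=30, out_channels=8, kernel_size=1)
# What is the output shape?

Input shape: (8, 30, 64, 96)
Output shape: (8, 8, 64, 96)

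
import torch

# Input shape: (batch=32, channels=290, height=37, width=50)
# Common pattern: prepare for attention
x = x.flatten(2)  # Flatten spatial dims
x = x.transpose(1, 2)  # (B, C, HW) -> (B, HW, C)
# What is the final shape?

Input shape: (32, 290, 37, 50)
  -> after flatten(2): (32, 290, 1850)
Output shape: (32, 1850, 290)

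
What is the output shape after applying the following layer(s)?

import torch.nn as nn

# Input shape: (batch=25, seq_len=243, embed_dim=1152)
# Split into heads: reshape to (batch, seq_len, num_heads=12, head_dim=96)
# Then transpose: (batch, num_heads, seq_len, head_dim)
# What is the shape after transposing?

Input shape: (25, 243, 1152)
  -> after reshape: (25, 243, 12, 96)
Output shape: (25, 12, 243, 96)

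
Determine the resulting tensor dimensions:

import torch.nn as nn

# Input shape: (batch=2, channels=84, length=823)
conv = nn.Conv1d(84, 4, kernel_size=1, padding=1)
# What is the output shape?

Input shape: (2, 84, 823)
Output shape: (2, 4, 825)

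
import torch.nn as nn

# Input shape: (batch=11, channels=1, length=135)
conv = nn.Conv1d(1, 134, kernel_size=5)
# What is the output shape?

Input shape: (11, 1, 135)
Output shape: (11, 134, 131)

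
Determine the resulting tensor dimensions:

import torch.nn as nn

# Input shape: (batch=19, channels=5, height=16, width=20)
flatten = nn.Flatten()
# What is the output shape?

Input shape: (19, 5, 16, 20)
Output shape: (19, 1600)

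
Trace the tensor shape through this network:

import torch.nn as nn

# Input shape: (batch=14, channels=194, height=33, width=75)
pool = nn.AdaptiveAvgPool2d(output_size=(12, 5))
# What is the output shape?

Input shape: (14, 194, 33, 75)
Output shape: (14, 194, 12, 5)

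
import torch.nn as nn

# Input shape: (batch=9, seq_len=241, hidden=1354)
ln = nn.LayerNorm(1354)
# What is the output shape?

Input shape: (9, 241, 1354)
Output shape: (9, 241, 1354)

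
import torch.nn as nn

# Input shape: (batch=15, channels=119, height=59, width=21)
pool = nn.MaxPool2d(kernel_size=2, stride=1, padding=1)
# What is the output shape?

Input shape: (15, 119, 59, 21)
Output shape: (15, 119, 60, 22)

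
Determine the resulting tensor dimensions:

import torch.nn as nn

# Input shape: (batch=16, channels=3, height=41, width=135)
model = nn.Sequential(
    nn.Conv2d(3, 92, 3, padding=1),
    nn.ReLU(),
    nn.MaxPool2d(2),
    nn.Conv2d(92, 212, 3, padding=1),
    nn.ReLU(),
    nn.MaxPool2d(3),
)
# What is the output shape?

Input shape: (16, 3, 41, 135)
  -> after first Conv2d: (16, 92, 41, 135)
  -> after first MaxPool2d: (16, 92, 20, 67)
  -> after second Conv2d: (16, 212, 20, 67)
Output shape: (16, 212, 6, 22)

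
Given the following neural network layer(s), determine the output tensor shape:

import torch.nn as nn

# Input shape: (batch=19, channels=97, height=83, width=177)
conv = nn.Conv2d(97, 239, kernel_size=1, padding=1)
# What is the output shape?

Input shape: (19, 97, 83, 177)
Output shape: (19, 239, 85, 179)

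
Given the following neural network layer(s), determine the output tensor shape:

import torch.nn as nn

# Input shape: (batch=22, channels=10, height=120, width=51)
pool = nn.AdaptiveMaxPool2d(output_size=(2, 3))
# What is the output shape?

Input shape: (22, 10, 120, 51)
Output shape: (22, 10, 2, 3)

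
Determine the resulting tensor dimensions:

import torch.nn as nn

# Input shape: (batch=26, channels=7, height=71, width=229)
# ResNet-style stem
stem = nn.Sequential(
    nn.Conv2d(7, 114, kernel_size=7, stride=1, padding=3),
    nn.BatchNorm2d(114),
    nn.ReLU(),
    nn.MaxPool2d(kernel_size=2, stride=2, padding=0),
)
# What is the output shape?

Input shape: (26, 7, 71, 229)
  -> after Conv2d 7x7 stride=1: (26, 114, 71, 229)
Output shape: (26, 114, 35, 114)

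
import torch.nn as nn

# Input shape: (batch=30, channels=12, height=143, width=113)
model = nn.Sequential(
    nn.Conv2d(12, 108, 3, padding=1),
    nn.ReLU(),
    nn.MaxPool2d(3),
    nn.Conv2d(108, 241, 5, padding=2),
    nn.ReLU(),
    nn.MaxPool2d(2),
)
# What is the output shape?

Input shape: (30, 12, 143, 113)
  -> after first Conv2d: (30, 108, 143, 113)
  -> after first MaxPool2d: (30, 108, 47, 37)
  -> after second Conv2d: (30, 241, 47, 37)
Output shape: (30, 241, 23, 18)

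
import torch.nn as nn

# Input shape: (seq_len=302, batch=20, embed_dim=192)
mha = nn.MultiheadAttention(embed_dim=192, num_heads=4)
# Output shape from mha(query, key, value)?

Input shape: (302, 20, 192)
Output shape: (302, 20, 192)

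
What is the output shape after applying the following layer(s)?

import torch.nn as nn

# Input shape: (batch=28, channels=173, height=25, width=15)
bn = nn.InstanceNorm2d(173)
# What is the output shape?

Input shape: (28, 173, 25, 15)
Output shape: (28, 173, 25, 15)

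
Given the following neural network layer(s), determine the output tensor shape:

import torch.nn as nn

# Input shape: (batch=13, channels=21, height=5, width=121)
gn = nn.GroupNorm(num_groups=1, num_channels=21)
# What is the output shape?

Input shape: (13, 21, 5, 121)
Output shape: (13, 21, 5, 121)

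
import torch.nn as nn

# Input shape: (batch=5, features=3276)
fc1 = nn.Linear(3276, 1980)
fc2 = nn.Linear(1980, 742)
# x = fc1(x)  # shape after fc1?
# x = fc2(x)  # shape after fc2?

Input shape: (5, 3276)
  -> after fc1: (5, 1980)
Output shape: (5, 742)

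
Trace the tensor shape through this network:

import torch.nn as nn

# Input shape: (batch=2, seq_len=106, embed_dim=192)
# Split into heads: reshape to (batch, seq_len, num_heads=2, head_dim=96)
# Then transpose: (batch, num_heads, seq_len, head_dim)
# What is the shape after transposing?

Input shape: (2, 106, 192)
  -> after reshape: (2, 106, 2, 96)
Output shape: (2, 2, 106, 96)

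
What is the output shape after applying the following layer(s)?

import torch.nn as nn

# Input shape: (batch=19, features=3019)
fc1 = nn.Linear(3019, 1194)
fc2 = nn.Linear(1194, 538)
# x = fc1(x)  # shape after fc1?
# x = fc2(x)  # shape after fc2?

Input shape: (19, 3019)
  -> after fc1: (19, 1194)
Output shape: (19, 538)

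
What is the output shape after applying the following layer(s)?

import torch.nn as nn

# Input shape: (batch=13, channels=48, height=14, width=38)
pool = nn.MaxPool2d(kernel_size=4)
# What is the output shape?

Input shape: (13, 48, 14, 38)
Output shape: (13, 48, 3, 9)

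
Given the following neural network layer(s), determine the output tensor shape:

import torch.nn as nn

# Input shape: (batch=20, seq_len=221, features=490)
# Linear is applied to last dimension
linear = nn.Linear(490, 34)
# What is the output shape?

Input shape: (20, 221, 490)
Output shape: (20, 221, 34)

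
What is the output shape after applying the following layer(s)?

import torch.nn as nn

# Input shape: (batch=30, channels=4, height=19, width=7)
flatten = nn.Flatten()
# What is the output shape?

Input shape: (30, 4, 19, 7)
Output shape: (30, 532)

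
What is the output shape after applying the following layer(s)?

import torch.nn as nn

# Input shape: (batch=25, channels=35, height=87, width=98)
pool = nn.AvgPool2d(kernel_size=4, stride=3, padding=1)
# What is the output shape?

Input shape: (25, 35, 87, 98)
Output shape: (25, 35, 29, 33)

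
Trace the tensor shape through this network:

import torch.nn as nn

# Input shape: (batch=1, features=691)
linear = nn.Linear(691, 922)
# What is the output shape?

Input shape: (1, 691)
Output shape: (1, 922)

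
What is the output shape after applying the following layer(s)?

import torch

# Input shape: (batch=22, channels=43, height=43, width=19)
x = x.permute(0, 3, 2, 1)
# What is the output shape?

Input shape: (22, 43, 43, 19)
Output shape: (22, 19, 43, 43)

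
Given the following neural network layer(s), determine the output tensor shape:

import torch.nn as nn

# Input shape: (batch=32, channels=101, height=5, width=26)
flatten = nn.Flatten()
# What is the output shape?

Input shape: (32, 101, 5, 26)
Output shape: (32, 13130)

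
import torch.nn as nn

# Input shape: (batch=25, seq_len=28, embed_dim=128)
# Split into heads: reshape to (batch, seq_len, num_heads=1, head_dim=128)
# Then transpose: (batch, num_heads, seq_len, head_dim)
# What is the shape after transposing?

Input shape: (25, 28, 128)
  -> after reshape: (25, 28, 1, 128)
Output shape: (25, 1, 28, 128)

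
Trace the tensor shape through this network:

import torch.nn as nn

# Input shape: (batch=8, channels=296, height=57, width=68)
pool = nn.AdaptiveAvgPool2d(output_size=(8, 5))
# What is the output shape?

Input shape: (8, 296, 57, 68)
Output shape: (8, 296, 8, 5)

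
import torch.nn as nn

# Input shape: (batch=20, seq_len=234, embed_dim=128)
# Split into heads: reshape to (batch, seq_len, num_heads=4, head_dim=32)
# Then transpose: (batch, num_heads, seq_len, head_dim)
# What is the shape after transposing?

Input shape: (20, 234, 128)
  -> after reshape: (20, 234, 4, 32)
Output shape: (20, 4, 234, 32)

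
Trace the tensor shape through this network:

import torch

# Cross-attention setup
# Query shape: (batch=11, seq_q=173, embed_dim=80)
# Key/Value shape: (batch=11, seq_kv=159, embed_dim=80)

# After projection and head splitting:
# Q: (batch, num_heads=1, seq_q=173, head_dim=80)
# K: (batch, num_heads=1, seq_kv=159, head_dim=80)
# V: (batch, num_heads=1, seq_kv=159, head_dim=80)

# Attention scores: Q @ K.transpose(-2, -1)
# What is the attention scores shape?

Input shape: (11, 173, 80)
Output shape: (11, 1, 173, 159)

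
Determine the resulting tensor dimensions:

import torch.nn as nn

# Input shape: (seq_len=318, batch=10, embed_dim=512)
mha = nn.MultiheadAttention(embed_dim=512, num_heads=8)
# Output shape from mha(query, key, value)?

Input shape: (318, 10, 512)
Output shape: (318, 10, 512)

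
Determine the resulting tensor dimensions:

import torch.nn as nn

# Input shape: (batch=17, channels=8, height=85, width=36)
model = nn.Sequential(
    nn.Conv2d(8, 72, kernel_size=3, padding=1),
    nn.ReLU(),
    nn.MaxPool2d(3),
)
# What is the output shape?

Input shape: (17, 8, 85, 36)
  -> after Conv2d: (17, 72, 85, 36)
  -> after ReLU: (17, 72, 85, 36)
Output shape: (17, 72, 28, 12)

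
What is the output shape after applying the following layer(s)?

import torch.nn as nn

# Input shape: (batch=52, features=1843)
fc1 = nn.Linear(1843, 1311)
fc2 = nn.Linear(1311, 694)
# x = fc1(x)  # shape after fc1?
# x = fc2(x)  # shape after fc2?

Input shape: (52, 1843)
  -> after fc1: (52, 1311)
Output shape: (52, 694)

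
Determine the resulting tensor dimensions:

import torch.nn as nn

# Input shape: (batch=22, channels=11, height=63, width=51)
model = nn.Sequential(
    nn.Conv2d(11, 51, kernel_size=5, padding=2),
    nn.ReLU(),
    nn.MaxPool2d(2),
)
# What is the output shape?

Input shape: (22, 11, 63, 51)
  -> after Conv2d: (22, 51, 63, 51)
  -> after ReLU: (22, 51, 63, 51)
Output shape: (22, 51, 31, 25)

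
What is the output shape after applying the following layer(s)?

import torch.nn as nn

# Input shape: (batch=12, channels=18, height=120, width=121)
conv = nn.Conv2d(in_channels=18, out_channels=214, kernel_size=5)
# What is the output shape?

Input shape: (12, 18, 120, 121)
Output shape: (12, 214, 116, 117)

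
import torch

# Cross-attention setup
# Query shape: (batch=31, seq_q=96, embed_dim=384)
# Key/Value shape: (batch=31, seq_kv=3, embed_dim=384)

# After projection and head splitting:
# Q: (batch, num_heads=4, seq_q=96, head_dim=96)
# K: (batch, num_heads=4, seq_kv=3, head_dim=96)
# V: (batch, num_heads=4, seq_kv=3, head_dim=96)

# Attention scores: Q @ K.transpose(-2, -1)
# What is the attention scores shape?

Input shape: (31, 96, 384)
Output shape: (31, 4, 96, 3)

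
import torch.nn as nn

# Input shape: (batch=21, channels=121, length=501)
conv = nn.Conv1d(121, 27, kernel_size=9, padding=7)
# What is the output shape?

Input shape: (21, 121, 501)
Output shape: (21, 27, 507)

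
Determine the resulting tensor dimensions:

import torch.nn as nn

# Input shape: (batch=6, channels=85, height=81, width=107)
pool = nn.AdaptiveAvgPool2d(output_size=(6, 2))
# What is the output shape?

Input shape: (6, 85, 81, 107)
Output shape: (6, 85, 6, 2)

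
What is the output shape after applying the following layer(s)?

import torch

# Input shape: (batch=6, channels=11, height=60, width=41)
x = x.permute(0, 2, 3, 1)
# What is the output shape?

Input shape: (6, 11, 60, 41)
Output shape: (6, 60, 41, 11)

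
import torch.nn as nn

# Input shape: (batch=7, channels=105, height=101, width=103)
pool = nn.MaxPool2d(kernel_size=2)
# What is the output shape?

Input shape: (7, 105, 101, 103)
Output shape: (7, 105, 50, 51)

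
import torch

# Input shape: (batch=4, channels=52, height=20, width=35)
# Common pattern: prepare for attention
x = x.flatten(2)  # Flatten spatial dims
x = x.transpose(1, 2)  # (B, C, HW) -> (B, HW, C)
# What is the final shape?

Input shape: (4, 52, 20, 35)
  -> after flatten(2): (4, 52, 700)
Output shape: (4, 700, 52)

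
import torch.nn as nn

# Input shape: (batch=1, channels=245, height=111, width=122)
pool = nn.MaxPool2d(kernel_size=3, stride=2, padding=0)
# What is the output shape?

Input shape: (1, 245, 111, 122)
Output shape: (1, 245, 55, 60)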